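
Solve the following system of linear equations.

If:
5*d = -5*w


Then:
d = -w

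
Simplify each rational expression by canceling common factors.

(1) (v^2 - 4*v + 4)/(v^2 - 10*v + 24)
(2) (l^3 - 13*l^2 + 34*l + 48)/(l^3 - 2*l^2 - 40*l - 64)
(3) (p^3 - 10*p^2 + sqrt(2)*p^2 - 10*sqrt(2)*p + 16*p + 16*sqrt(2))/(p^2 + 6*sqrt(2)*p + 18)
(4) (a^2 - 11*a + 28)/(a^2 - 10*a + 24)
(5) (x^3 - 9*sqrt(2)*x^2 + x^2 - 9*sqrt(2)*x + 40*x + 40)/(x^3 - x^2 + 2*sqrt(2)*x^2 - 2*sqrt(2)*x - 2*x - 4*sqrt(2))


(1) = (v^2 - 4*v + 4)/(v^2 - 10*v + 24)
(2) = (l^2 - 5*l - 6)/(l^2 + 6*l + 8)
(3) = (p^3 + p^2*(-10 + sqrt(2)) + p*(16 - 10*sqrt(2)) + 16*sqrt(2))/(p^2 + 6*sqrt(2)*p + 18)
(4) = (a - 7)/(a - 6)
(5) = (x^2 - 9*sqrt(2)*x + 40)/(x^2 + x*(-2 + 2*sqrt(2)) - 4*sqrt(2))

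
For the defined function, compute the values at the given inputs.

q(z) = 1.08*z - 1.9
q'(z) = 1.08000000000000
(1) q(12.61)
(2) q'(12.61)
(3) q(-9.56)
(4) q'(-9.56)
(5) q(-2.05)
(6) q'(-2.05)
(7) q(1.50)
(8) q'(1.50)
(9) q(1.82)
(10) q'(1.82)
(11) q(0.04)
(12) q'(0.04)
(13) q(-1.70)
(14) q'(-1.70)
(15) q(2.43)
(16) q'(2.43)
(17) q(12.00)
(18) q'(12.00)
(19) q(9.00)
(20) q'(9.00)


(1) = 11.72
(2) = 1.08
(3) = -12.22
(4) = 1.08
(5) = -4.11
(6) = 1.08
(7) = -0.28
(8) = 1.08
(9) = 0.07
(10) = 1.08
(11) = -1.86
(12) = 1.08
(13) = -3.74
(14) = 1.08
(15) = 0.72
(16) = 1.08
(17) = 11.06
(18) = 1.08
(19) = 7.82
(20) = 1.08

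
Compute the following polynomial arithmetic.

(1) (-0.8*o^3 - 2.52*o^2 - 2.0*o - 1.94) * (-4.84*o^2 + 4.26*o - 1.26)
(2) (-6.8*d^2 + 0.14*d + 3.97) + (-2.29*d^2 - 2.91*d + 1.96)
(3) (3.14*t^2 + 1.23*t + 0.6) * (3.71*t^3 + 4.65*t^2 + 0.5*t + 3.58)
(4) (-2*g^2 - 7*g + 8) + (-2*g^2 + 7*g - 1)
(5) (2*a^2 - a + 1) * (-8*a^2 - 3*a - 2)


(1) = 3.872*o^5 + 8.7888*o^4 - 0.0472*o^3 + 4.0448*o^2 - 5.7444*o + 2.4444
(2) = -9.09*d^2 - 2.77*d + 5.93
(3) = 11.6494*t^5 + 19.1643*t^4 + 9.5155*t^3 + 14.6462*t^2 + 4.7034*t + 2.148
(4) = 7 - 4*g^2
(5) = -16*a^4 + 2*a^3 - 9*a^2 - a - 2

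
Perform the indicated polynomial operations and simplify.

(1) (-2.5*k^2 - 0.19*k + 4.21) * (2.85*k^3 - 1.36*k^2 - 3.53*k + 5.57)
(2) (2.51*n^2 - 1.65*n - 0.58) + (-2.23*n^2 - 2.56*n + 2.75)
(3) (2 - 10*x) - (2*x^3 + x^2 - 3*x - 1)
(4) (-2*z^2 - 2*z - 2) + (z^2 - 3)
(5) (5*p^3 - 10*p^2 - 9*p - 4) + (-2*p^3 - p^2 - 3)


(1) = -7.125*k^5 + 2.8585*k^4 + 21.0819*k^3 - 18.9799*k^2 - 15.9196*k + 23.4497
(2) = 0.28*n^2 - 4.21*n + 2.17
(3) = -2*x^3 - x^2 - 7*x + 3
(4) = -z^2 - 2*z - 5
(5) = 3*p^3 - 11*p^2 - 9*p - 7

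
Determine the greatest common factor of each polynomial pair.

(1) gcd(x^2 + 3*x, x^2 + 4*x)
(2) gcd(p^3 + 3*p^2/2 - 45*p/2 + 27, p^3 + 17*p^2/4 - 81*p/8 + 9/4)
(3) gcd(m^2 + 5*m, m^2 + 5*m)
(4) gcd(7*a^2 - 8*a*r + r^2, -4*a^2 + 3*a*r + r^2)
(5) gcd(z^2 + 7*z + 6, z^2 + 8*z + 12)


(1) = x
(2) = gcd((p - 3)*(p - 3/2)*(p + 6), (p - 3/2)*(p - 1/4)*(p + 6)) = p^2 + 9*p/2 - 9
(3) = gcd(m*(m + 5), m*(m + 5)) = m^2 + 5*m
(4) = -a + r
(5) = z + 6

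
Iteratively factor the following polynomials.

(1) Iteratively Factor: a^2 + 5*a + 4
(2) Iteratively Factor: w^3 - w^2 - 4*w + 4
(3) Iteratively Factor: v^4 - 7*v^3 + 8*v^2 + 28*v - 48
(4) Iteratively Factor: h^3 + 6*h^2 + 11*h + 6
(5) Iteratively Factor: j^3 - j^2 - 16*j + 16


(1) = (a + 1)*(a + 4)
(2) = (w - 1)*(w^2 - 4) = (w - 1)*(w + 2)*(w - 2)
(3) = (v - 3)*(v^3 - 4*v^2 - 4*v + 16) = (v - 3)*(v + 2)*(v^2 - 6*v + 8) = (v - 3)*(v - 2)*(v + 2)*(v - 4)
(4) = (h + 1)*(h^2 + 5*h + 6) = (h + 1)*(h + 3)*(h + 2)
(5) = (j - 1)*(j^2 - 16) = (j - 1)*(j + 4)*(j - 4)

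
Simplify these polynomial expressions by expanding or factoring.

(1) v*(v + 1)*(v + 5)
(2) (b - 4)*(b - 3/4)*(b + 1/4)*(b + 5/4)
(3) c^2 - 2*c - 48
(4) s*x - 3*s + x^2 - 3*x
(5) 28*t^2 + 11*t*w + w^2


(1) = v^3 + 6*v^2 + 5*v
(2) = b^4 - 13*b^3/4 - 61*b^2/16 + 193*b/64 + 15/16
(3) = (c - 8)*(c + 6)
(4) = (s + x)*(x - 3)
(5) = (4*t + w)*(7*t + w)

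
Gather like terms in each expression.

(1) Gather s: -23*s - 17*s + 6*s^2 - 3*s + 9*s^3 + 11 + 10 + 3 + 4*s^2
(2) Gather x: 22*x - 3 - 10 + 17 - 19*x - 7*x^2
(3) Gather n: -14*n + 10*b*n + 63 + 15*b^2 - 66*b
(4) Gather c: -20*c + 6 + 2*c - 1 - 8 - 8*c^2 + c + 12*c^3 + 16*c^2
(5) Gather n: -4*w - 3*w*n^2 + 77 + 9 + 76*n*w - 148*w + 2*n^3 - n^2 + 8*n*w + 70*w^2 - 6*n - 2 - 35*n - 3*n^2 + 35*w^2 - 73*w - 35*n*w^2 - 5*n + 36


(1) = 9*s^3 + 10*s^2 - 43*s + 24
(2) = -7*x^2 + 3*x + 4
(3) = 15*b^2 - 66*b + n*(10*b - 14) + 63
(4) = 12*c^3 + 8*c^2 - 17*c - 3
(5) = 2*n^3 + n^2*(-3*w - 4) + n*(-35*w^2 + 84*w - 46) + 105*w^2 - 225*w + 120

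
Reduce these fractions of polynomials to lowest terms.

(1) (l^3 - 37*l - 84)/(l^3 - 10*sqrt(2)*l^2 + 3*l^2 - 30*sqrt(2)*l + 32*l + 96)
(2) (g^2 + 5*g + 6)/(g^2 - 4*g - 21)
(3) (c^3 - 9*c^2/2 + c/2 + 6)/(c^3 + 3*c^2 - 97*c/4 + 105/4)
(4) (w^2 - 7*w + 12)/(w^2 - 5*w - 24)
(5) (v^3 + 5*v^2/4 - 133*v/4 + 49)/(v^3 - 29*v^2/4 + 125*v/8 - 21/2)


(1) = (l^2 - 3*l - 28)/(l^2 - 10*sqrt(2)*l + 32)
(2) = (g + 2)/(g - 7)
(3) = (2*c^2 - 6*c - 8)/(2*c^2 + 9*c - 35)
(4) = (w^2 - 7*w + 12)/(w^2 - 5*w - 24)
(5) = (2*v + 14)/(2*v - 3)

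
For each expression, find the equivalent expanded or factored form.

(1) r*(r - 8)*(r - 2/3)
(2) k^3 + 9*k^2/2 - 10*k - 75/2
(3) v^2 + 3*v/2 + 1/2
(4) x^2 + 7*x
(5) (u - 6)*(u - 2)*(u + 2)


(1) = r^3 - 26*r^2/3 + 16*r/3
(2) = (k - 3)*(k + 5/2)*(k + 5)
(3) = (v + 1/2)*(v + 1)
(4) = x*(x + 7)
(5) = u^3 - 6*u^2 - 4*u + 24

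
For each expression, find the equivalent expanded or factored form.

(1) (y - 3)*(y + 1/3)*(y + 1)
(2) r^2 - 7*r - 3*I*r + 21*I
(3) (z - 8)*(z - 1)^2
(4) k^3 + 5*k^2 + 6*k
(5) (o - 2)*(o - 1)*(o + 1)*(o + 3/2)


(1) = y^3 - 5*y^2/3 - 11*y/3 - 1
(2) = (r - 7)*(r - 3*I)
(3) = z^3 - 10*z^2 + 17*z - 8
(4) = k*(k + 2)*(k + 3)
(5) = o^4 - o^3/2 - 4*o^2 + o/2 + 3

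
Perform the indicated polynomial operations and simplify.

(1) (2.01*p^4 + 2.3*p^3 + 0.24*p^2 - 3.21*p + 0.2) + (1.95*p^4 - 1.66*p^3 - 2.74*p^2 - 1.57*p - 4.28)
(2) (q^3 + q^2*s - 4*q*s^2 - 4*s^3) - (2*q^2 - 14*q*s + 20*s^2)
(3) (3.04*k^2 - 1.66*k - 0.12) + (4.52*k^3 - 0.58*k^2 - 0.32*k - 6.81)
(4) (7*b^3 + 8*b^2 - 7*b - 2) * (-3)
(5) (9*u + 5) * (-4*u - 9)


(1) = 3.96*p^4 + 0.64*p^3 - 2.5*p^2 - 4.78*p - 4.08
(2) = q^3 + q^2*s - 2*q^2 - 4*q*s^2 + 14*q*s - 4*s^3 - 20*s^2
(3) = 4.52*k^3 + 2.46*k^2 - 1.98*k - 6.93
(4) = -21*b^3 - 24*b^2 + 21*b + 6
(5) = -36*u^2 - 101*u - 45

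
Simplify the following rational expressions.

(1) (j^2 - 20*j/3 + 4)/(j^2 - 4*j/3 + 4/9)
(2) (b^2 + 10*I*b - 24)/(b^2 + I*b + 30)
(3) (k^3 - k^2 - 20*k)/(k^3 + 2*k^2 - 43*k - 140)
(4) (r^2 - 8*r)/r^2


(1) = (3*j - 18)/(3*j - 2)
(2) = (b + 4*I)/(b - 5*I)
(3) = (k^2 - 5*k)/(k^2 - 2*k - 35)
(4) = (r - 8)/r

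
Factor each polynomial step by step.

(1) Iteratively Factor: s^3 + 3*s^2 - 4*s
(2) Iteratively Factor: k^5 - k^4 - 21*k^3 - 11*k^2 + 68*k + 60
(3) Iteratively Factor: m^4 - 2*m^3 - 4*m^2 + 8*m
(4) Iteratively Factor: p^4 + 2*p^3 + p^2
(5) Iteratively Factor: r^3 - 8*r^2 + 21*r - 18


(1) = (s + 4)*(s^2 - s) = s*(s + 4)*(s - 1)
(2) = (k + 2)*(k^4 - 3*k^3 - 15*k^2 + 19*k + 30) = (k - 5)*(k + 2)*(k^3 + 2*k^2 - 5*k - 6) = (k - 5)*(k + 1)*(k + 2)*(k^2 + k - 6) = (k - 5)*(k - 2)*(k + 1)*(k + 2)*(k + 3)
(3) = (m - 2)*(m^3 - 4*m) = m*(m - 2)*(m^2 - 4) = m*(m - 2)^2*(m + 2)
(4) = (p)*(p^3 + 2*p^2 + p) = p*(p + 1)*(p^2 + p) = p*(p + 1)^2*(p)
(5) = (r - 2)*(r^2 - 6*r + 9) = (r - 3)*(r - 2)*(r - 3)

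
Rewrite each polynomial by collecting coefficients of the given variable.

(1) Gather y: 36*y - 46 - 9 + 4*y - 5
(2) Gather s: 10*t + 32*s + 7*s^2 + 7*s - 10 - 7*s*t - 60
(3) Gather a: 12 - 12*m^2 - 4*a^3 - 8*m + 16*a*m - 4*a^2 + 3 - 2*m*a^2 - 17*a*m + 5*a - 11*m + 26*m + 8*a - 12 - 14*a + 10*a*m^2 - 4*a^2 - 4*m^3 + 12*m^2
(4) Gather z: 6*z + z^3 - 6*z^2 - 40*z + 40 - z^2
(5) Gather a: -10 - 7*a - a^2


(1) = 40*y - 60
(2) = 7*s^2 + s*(39 - 7*t) + 10*t - 70
(3) = -4*a^3 + a^2*(-2*m - 8) + a*(10*m^2 - m - 1) - 4*m^3 + 7*m + 3
(4) = z^3 - 7*z^2 - 34*z + 40
(5) = -a^2 - 7*a - 10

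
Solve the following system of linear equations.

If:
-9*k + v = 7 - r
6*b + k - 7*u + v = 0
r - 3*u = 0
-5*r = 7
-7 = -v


Then:
b = -91/54
k = -7/45
r = -7/5
u = -7/15
v = 7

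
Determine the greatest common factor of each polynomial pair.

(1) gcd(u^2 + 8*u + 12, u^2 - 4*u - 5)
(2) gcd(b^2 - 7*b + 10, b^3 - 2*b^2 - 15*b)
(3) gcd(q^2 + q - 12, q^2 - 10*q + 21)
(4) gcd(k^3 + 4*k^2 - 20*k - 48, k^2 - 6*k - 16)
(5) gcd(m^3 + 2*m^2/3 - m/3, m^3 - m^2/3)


(1) = gcd((u + 2)*(u + 6), (u - 5)*(u + 1)) = 1
(2) = gcd((b - 5)*(b - 2), b*(b - 5)*(b + 3)) = b - 5
(3) = gcd((q - 3)*(q + 4), (q - 7)*(q - 3)) = q - 3
(4) = k + 2
(5) = m^2 - m/3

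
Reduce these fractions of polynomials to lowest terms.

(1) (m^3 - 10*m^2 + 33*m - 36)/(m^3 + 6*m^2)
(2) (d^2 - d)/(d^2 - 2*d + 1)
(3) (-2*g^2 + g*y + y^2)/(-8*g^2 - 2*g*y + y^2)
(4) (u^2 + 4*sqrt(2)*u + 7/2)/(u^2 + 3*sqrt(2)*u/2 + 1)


(1) = (m^3 - 10*m^2 + 33*m - 36)/(m^3 + 6*m^2)
(2) = d/(d - 1)
(3) = (-g + y)/(-4*g + y)
(4) = (4*u + 14*sqrt(2))/(4*u + 4*sqrt(2))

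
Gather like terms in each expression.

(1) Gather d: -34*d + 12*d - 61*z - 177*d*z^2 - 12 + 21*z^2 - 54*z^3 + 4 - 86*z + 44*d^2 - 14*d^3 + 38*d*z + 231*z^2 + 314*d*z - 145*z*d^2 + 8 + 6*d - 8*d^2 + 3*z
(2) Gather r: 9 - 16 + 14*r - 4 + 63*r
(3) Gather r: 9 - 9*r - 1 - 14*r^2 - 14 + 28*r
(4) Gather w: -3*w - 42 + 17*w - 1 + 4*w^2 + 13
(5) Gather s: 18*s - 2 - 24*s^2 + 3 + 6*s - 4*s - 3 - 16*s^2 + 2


(1) = -14*d^3 + d^2*(36 - 145*z) + d*(-177*z^2 + 352*z - 16) - 54*z^3 + 252*z^2 - 144*z
(2) = 77*r - 11
(3) = -14*r^2 + 19*r - 6
(4) = 4*w^2 + 14*w - 30
(5) = -40*s^2 + 20*s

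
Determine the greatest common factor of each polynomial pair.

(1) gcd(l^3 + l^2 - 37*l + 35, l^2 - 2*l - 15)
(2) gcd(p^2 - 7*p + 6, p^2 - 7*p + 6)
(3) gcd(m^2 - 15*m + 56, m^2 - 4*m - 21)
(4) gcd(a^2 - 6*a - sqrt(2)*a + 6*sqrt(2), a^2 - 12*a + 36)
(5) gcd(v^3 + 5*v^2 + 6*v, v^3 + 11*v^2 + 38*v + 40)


(1) = l - 5
(2) = p^2 - 7*p + 6
(3) = m - 7
(4) = a - 6
(5) = gcd(v*(v + 2)*(v + 3), (v + 2)*(v + 4)*(v + 5)) = v + 2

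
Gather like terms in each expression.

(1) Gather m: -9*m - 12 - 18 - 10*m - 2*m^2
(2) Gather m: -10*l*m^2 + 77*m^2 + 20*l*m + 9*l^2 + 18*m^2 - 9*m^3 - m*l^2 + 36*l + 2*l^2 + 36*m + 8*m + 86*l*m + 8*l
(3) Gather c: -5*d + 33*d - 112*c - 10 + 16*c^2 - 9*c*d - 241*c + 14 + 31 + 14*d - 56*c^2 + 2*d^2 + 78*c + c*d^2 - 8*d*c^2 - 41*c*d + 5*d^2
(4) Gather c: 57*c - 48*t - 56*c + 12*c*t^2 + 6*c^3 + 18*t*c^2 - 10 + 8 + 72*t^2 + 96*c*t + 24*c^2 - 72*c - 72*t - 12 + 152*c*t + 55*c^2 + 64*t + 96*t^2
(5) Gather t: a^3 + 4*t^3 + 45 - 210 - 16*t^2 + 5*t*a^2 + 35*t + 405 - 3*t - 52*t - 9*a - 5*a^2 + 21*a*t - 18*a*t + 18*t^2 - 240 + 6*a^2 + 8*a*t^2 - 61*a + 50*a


(1) = -2*m^2 - 19*m - 30
(2) = 11*l^2 + 44*l - 9*m^3 + m^2*(95 - 10*l) + m*(-l^2 + 106*l + 44)
(3) = c^2*(-8*d - 40) + c*(d^2 - 50*d - 275) + 7*d^2 + 42*d + 35
(4) = 6*c^3 + c^2*(18*t + 79) + c*(12*t^2 + 248*t - 71) + 168*t^2 - 56*t - 14
(5) = a^3 + a^2 - 20*a + 4*t^3 + t^2*(8*a + 2) + t*(5*a^2 + 3*a - 20)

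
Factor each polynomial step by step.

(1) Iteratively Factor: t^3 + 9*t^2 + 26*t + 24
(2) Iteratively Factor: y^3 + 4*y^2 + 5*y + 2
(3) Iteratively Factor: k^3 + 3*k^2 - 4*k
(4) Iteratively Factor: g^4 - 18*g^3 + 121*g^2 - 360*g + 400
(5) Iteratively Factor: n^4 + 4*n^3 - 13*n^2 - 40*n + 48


(1) = (t + 3)*(t^2 + 6*t + 8) = (t + 2)*(t + 3)*(t + 4)
(2) = (y + 1)*(y^2 + 3*y + 2) = (y + 1)*(y + 2)*(y + 1)
(3) = (k + 4)*(k^2 - k) = (k - 1)*(k + 4)*(k)
(4) = (g - 4)*(g^3 - 14*g^2 + 65*g - 100) = (g - 4)^2*(g^2 - 10*g + 25) = (g - 5)*(g - 4)^2*(g - 5)
(5) = (n + 4)*(n^3 - 13*n + 12) = (n - 3)*(n + 4)*(n^2 + 3*n - 4) = (n - 3)*(n + 4)^2*(n - 1)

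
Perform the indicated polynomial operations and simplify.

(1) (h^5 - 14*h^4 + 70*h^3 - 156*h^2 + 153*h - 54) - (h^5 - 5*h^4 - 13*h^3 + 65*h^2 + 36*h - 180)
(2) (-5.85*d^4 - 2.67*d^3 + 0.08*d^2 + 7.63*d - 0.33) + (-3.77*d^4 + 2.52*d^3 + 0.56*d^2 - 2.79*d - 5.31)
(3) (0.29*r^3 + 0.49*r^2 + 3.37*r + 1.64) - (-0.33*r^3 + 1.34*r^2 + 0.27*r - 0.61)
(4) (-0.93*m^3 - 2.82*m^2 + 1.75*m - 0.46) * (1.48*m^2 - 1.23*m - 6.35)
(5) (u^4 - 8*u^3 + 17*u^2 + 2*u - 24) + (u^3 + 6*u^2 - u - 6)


(1) = -9*h^4 + 83*h^3 - 221*h^2 + 117*h + 126
(2) = -9.62*d^4 - 0.15*d^3 + 0.64*d^2 + 4.84*d - 5.64
(3) = 0.62*r^3 - 0.85*r^2 + 3.1*r + 2.25
(4) = -1.3764*m^5 - 3.0297*m^4 + 11.9641*m^3 + 15.0737*m^2 - 10.5467*m + 2.921
(5) = u^4 - 7*u^3 + 23*u^2 + u - 30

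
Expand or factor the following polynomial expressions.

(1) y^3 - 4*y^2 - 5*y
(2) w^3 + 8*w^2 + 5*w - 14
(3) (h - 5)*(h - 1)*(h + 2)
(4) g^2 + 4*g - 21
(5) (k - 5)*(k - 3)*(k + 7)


(1) = y*(y - 5)*(y + 1)
(2) = (w - 1)*(w + 2)*(w + 7)
(3) = h^3 - 4*h^2 - 7*h + 10
(4) = (g - 3)*(g + 7)
(5) = k^3 - k^2 - 41*k + 105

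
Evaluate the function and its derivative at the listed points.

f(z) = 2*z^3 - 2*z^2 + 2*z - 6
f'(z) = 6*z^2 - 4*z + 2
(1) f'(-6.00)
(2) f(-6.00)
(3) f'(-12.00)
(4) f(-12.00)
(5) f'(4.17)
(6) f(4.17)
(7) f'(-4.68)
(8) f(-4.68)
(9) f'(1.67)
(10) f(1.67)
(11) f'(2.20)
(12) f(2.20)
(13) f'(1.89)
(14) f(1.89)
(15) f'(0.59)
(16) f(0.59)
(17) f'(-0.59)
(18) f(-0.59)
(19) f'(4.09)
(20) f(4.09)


(1) = 242.00
(2) = -522.00
(3) = 914.00
(4) = -3774.00
(5) = 89.65
(6) = 112.59
(7) = 152.13
(8) = -264.17
(9) = 12.05
(10) = 1.08
(11) = 22.24
(12) = 10.02
(13) = 15.87
(14) = 4.14
(15) = 1.73
(16) = -5.11
(17) = 6.45
(18) = -8.29
(19) = 86.01
(20) = 105.56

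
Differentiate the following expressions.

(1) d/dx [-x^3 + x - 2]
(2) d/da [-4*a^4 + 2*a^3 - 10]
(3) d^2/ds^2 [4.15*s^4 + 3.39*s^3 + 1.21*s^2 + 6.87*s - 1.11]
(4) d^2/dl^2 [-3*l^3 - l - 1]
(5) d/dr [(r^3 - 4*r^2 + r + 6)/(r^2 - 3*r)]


(1) = 1 - 3*x^2
(2) = a^2*(6 - 16*a)
(3) = 49.8*s^2 + 20.34*s + 2.42
(4) = -18*l
(5) = 1 + 2/r^2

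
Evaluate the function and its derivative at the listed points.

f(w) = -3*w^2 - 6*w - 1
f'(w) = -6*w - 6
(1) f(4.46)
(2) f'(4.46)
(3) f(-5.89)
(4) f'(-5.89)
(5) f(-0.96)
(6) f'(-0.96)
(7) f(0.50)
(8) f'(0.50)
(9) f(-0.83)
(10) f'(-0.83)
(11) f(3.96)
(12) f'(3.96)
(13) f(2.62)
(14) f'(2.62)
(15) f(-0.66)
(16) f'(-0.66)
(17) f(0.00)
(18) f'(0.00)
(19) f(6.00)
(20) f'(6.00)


(1) = -87.43
(2) = -32.76
(3) = -69.74
(4) = 29.34
(5) = 2.00
(6) = -0.24
(7) = -4.75
(8) = -9.00
(9) = 1.91
(10) = -1.02
(11) = -71.80
(12) = -29.76
(13) = -37.31
(14) = -21.72
(15) = 1.65
(16) = -2.04
(17) = -1.00
(18) = -6.00
(19) = -145.00
(20) = -42.00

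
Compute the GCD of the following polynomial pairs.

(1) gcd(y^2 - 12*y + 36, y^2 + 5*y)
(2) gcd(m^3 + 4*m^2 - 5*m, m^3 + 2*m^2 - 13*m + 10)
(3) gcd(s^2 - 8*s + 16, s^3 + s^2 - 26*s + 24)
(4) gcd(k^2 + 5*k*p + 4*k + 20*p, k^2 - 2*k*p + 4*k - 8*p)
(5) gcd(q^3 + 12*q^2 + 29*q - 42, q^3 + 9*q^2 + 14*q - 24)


(1) = 1
(2) = m^2 + 4*m - 5
(3) = gcd((s - 4)^2, (s - 4)*(s - 1)*(s + 6)) = s - 4
(4) = k + 4
(5) = gcd((q - 1)*(q + 6)*(q + 7), (q - 1)*(q + 4)*(q + 6)) = q^2 + 5*q - 6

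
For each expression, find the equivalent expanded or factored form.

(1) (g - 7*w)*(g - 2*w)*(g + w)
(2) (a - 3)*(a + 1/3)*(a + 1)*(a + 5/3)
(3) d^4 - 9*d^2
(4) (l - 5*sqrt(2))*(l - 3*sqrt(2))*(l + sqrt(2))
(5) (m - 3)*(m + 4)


(1) = g^3 - 8*g^2*w + 5*g*w^2 + 14*w^3
(2) = a^4 - 58*a^2/9 - 64*a/9 - 5/3
(3) = d^2*(d - 3)*(d + 3)
(4) = l^3 - 7*sqrt(2)*l^2 + 14*l + 30*sqrt(2)
(5) = m^2 + m - 12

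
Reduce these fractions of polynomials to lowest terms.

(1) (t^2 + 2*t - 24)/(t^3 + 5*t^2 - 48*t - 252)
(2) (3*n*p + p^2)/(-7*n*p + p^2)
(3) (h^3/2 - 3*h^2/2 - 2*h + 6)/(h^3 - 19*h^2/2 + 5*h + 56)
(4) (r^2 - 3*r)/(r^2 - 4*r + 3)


(1) = (t - 4)/(t^2 - t - 42)
(2) = (3*n + p)/(-7*n + p)
(3) = (h^2 - 5*h + 6)/(2*h^2 - 23*h + 56)
(4) = r/(r - 1)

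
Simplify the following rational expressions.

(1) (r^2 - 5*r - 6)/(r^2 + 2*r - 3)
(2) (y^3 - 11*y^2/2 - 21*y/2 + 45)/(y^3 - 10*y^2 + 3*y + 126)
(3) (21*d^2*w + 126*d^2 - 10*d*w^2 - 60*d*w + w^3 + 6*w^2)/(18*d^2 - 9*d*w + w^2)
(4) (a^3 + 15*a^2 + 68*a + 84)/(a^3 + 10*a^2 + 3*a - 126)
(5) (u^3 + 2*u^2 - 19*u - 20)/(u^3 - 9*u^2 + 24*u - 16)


(1) = (r^2 - 5*r - 6)/(r^2 + 2*r - 3)
(2) = (2*y - 5)/(2*y - 14)
(3) = (-7*d*w - 42*d + w^2 + 6*w)/(-6*d + w)
(4) = (a + 2)/(a - 3)
(5) = (u^2 + 6*u + 5)/(u^2 - 5*u + 4)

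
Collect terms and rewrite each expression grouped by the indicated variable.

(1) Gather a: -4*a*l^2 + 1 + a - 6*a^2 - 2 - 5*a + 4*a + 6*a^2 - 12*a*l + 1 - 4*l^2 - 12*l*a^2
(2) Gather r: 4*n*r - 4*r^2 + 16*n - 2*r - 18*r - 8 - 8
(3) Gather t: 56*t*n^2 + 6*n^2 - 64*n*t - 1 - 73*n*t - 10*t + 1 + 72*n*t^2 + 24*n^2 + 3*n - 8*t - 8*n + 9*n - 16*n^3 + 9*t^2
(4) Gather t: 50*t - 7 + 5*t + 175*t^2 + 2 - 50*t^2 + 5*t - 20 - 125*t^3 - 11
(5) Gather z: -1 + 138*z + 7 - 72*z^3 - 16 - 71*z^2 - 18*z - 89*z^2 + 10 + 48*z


(1) = -12*a^2*l + a*(-4*l^2 - 12*l) - 4*l^2
(2) = 16*n - 4*r^2 + r*(4*n - 20) - 16
(3) = -16*n^3 + 30*n^2 + 4*n + t^2*(72*n + 9) + t*(56*n^2 - 137*n - 18)
(4) = -125*t^3 + 125*t^2 + 60*t - 36
(5) = -72*z^3 - 160*z^2 + 168*z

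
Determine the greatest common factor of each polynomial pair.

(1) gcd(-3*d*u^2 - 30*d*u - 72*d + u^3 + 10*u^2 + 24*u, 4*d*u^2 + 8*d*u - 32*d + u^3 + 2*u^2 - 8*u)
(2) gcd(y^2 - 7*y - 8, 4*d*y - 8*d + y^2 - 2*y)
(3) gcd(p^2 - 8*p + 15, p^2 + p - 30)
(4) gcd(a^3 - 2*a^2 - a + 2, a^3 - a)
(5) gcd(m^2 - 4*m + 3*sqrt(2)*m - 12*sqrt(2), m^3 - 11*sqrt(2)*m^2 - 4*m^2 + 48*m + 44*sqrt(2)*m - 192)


(1) = gcd((-3*d + u)*(u + 4)*(u + 6), (4*d + u)*(u - 2)*(u + 4)) = u + 4
(2) = 1
(3) = gcd((p - 5)*(p - 3), (p - 5)*(p + 6)) = p - 5
(4) = a^2 - 1
(5) = m - 4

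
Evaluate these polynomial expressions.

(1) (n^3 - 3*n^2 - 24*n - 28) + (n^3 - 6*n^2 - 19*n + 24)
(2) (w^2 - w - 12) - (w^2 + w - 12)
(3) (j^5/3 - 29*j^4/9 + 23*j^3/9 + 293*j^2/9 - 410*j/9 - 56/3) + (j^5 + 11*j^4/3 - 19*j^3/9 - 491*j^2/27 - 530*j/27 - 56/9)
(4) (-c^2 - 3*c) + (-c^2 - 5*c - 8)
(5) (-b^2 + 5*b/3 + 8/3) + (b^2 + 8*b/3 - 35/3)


(1) = 2*n^3 - 9*n^2 - 43*n - 4
(2) = -2*w
(3) = 4*j^5/3 + 4*j^4/9 + 4*j^3/9 + 388*j^2/27 - 1760*j/27 - 224/9
(4) = -2*c^2 - 8*c - 8
(5) = 13*b/3 - 9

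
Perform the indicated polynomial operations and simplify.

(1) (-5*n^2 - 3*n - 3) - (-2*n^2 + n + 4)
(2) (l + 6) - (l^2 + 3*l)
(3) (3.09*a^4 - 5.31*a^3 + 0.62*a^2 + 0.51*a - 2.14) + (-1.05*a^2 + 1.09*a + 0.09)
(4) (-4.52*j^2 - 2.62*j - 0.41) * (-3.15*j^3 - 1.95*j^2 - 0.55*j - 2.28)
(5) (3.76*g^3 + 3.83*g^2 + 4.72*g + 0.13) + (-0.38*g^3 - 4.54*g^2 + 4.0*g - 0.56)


(1) = -3*n^2 - 4*n - 7
(2) = -l^2 - 2*l + 6
(3) = 3.09*a^4 - 5.31*a^3 - 0.43*a^2 + 1.6*a - 2.05
(4) = 14.238*j^5 + 17.067*j^4 + 8.8865*j^3 + 12.5461*j^2 + 6.1991*j + 0.9348
(5) = 3.38*g^3 - 0.71*g^2 + 8.72*g - 0.43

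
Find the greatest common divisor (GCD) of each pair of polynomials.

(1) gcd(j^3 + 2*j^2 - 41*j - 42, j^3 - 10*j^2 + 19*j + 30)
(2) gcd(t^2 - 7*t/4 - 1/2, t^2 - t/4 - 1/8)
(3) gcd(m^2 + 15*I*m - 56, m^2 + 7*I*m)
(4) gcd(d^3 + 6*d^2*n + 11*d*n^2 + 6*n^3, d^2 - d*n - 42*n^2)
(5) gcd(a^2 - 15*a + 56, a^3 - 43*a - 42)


(1) = gcd((j - 6)*(j + 1)*(j + 7), (j - 6)*(j - 5)*(j + 1)) = j^2 - 5*j - 6
(2) = t + 1/4
(3) = m + 7*I
(4) = gcd((d + n)*(d + 2*n)*(d + 3*n), (d - 7*n)*(d + 6*n)) = 1
(5) = a - 7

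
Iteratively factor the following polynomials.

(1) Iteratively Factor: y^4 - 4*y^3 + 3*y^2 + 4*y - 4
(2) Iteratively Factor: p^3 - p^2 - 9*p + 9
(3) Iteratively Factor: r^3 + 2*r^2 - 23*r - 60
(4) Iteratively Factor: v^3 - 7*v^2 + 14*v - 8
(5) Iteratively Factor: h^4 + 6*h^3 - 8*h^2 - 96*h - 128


(1) = (y - 1)*(y^3 - 3*y^2 + 4) = (y - 1)*(y + 1)*(y^2 - 4*y + 4) = (y - 2)*(y - 1)*(y + 1)*(y - 2)
(2) = (p - 3)*(p^2 + 2*p - 3) = (p - 3)*(p + 3)*(p - 1)
(3) = (r + 4)*(r^2 - 2*r - 15) = (r + 3)*(r + 4)*(r - 5)
(4) = (v - 4)*(v^2 - 3*v + 2) = (v - 4)*(v - 2)*(v - 1)
(5) = (h + 4)*(h^3 + 2*h^2 - 16*h - 32) = (h + 2)*(h + 4)*(h^2 - 16) = (h + 2)*(h + 4)^2*(h - 4)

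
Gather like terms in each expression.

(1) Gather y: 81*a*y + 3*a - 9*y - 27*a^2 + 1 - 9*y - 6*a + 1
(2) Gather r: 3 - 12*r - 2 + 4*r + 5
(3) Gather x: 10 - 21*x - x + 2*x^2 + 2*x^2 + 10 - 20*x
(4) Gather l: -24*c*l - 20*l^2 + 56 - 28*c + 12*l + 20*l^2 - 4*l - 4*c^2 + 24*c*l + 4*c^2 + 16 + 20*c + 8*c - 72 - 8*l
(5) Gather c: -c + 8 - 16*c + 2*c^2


(1) = -27*a^2 - 3*a + y*(81*a - 18) + 2
(2) = 6 - 8*r
(3) = 4*x^2 - 42*x + 20
(4) = 0
(5) = 2*c^2 - 17*c + 8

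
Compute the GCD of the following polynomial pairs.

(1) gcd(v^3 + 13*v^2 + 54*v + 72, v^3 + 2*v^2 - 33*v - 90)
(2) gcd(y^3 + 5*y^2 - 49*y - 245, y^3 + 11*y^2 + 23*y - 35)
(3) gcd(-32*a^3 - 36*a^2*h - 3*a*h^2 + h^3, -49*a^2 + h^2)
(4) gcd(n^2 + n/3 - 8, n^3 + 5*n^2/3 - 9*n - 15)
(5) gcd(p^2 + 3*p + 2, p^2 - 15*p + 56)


(1) = gcd((v + 3)*(v + 4)*(v + 6), (v - 6)*(v + 3)*(v + 5)) = v + 3
(2) = y^2 + 12*y + 35
(3) = 1
(4) = gcd((n - 8/3)*(n + 3), (n - 3)*(n + 5/3)*(n + 3)) = n + 3
(5) = 1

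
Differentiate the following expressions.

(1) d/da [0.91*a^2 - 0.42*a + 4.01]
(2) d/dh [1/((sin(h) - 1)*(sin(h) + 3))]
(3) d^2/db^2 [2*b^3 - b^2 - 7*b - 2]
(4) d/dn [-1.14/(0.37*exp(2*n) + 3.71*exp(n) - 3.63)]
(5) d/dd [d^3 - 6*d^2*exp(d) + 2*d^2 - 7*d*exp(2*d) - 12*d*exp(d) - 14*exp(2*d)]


(1) = 1.82*a - 0.42
(2) = -2*(sin(h) + 1)*cos(h)/((sin(h) - 1)^2*(sin(h) + 3)^2)
(3) = 12*b - 2
(4) = (0.8436*exp(n) + 4.2294)*exp(n)/(0.37*exp(2*n) + 3.71*exp(n) - 3.63)^2
(5) = -6*d^2*exp(d) + 3*d^2 - 14*d*exp(2*d) - 24*d*exp(d) + 4*d - 35*exp(2*d) - 12*exp(d)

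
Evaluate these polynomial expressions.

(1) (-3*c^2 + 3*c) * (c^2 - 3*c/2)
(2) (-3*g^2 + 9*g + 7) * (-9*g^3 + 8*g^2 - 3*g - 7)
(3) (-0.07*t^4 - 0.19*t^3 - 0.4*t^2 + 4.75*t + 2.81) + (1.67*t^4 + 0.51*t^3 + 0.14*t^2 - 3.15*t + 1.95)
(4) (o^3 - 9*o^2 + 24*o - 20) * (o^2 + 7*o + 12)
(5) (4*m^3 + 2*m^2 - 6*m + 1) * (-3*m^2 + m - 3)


(1) = -3*c^4 + 15*c^3/2 - 9*c^2/2
(2) = 27*g^5 - 105*g^4 + 18*g^3 + 50*g^2 - 84*g - 49
(3) = 1.6*t^4 + 0.32*t^3 - 0.26*t^2 + 1.6*t + 4.76
(4) = o^5 - 2*o^4 - 27*o^3 + 40*o^2 + 148*o - 240
(5) = -12*m^5 - 2*m^4 + 8*m^3 - 15*m^2 + 19*m - 3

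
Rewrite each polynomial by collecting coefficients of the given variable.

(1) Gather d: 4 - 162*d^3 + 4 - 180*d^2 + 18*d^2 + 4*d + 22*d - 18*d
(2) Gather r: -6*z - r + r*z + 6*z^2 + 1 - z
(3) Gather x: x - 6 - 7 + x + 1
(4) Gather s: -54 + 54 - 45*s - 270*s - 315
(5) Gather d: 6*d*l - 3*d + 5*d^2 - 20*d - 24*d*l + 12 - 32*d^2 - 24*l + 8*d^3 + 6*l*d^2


(1) = -162*d^3 - 162*d^2 + 8*d + 8
(2) = r*(z - 1) + 6*z^2 - 7*z + 1
(3) = 2*x - 12
(4) = -315*s - 315
(5) = 8*d^3 + d^2*(6*l - 27) + d*(-18*l - 23) - 24*l + 12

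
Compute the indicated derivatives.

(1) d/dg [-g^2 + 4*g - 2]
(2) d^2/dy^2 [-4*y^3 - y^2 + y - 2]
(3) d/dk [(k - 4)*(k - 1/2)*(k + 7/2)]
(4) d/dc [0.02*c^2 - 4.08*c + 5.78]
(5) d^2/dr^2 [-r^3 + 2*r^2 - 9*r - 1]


(1) = 4 - 2*g
(2) = -24*y - 2
(3) = 3*k^2 - 2*k - 55/4
(4) = 0.04*c - 4.08
(5) = 4 - 6*r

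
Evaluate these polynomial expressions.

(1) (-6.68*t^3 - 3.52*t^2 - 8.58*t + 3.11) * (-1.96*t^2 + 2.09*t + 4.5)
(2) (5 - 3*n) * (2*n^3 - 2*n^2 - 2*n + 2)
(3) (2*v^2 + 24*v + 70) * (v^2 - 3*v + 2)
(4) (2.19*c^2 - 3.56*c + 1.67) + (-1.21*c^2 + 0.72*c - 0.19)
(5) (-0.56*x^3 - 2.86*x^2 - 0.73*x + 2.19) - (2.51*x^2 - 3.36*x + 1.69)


(1) = 13.0928*t^5 - 7.062*t^4 - 20.6*t^3 - 39.8678*t^2 - 32.1101*t + 13.995
(2) = -6*n^4 + 16*n^3 - 4*n^2 - 16*n + 10
(3) = 2*v^4 + 18*v^3 + 2*v^2 - 162*v + 140
(4) = 0.98*c^2 - 2.84*c + 1.48
(5) = -0.56*x^3 - 5.37*x^2 + 2.63*x + 0.5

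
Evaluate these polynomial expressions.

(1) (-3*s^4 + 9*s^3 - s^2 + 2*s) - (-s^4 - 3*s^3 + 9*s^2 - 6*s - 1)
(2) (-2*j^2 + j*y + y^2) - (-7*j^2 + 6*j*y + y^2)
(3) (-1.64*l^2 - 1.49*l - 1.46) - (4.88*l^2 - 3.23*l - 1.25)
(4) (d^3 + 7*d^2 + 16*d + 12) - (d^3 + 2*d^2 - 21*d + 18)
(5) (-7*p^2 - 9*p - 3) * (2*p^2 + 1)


(1) = -2*s^4 + 12*s^3 - 10*s^2 + 8*s + 1
(2) = 5*j^2 - 5*j*y
(3) = -6.52*l^2 + 1.74*l - 0.21
(4) = 5*d^2 + 37*d - 6
(5) = -14*p^4 - 18*p^3 - 13*p^2 - 9*p - 3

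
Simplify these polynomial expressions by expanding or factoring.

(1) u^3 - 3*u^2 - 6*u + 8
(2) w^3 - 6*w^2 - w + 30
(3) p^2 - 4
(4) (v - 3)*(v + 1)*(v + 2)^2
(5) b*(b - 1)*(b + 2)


(1) = (u - 4)*(u - 1)*(u + 2)
(2) = (w - 5)*(w - 3)*(w + 2)
(3) = (p - 2)*(p + 2)
(4) = v^4 + 2*v^3 - 7*v^2 - 20*v - 12
(5) = b^3 + b^2 - 2*b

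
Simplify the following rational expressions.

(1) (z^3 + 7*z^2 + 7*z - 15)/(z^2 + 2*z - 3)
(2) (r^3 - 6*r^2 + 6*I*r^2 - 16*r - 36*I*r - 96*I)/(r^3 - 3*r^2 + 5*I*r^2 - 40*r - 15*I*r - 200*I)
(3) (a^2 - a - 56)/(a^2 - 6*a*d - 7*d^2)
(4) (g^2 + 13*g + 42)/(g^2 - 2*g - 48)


(1) = z + 5
(2) = (r^2 + r*(2 + 6*I) + 12*I)/(r^2 + r*(5 + 5*I) + 25*I)
(3) = (a^2 - a - 56)/(a^2 - 6*a*d - 7*d^2)
(4) = (g + 7)/(g - 8)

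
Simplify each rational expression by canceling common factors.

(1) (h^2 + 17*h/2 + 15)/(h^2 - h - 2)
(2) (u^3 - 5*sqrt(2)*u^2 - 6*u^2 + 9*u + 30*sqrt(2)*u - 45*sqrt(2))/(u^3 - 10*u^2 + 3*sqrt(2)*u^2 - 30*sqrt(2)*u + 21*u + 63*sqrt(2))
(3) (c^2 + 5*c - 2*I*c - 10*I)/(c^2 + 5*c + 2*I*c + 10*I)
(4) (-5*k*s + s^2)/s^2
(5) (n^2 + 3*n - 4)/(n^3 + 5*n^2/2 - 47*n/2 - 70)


(1) = (2*h^2 + 17*h + 30)/(2*h^2 - 2*h - 4)
(2) = (u^2 + u*(-5*sqrt(2) - 3) + 15*sqrt(2))/(u^2 + u*(-7 + 3*sqrt(2)) - 21*sqrt(2))
(3) = (c - 2*I)/(c + 2*I)
(4) = (-5*k + s)/s
(5) = (2*n - 2)/(2*n^2 - 3*n - 35)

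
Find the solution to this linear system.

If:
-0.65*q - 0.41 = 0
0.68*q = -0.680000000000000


Then:
No Solution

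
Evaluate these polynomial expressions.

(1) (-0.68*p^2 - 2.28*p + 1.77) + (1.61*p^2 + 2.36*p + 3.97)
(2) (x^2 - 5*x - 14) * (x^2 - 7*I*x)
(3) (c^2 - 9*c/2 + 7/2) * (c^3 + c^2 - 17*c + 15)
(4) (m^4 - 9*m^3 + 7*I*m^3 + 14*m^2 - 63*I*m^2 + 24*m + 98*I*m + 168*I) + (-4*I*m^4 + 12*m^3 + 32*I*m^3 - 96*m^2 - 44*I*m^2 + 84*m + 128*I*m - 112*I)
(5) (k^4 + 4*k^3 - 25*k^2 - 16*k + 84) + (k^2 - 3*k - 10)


(1) = 0.93*p^2 + 0.08*p + 5.74
(2) = x^4 - 5*x^3 - 7*I*x^3 - 14*x^2 + 35*I*x^2 + 98*I*x
(3) = c^5 - 7*c^4/2 - 18*c^3 + 95*c^2 - 127*c + 105/2
(4) = m^4 - 4*I*m^4 + 3*m^3 + 39*I*m^3 - 82*m^2 - 107*I*m^2 + 108*m + 226*I*m + 56*I
(5) = k^4 + 4*k^3 - 24*k^2 - 19*k + 74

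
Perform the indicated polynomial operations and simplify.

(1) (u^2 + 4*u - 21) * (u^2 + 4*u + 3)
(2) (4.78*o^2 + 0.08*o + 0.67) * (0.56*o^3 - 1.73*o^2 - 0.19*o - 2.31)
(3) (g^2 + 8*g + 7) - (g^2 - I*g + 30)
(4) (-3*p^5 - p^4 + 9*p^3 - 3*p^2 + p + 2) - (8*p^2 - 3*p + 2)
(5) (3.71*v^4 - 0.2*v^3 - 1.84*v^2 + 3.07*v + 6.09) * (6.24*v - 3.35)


(1) = u^4 + 8*u^3 - 2*u^2 - 72*u - 63
(2) = 2.6768*o^5 - 8.2246*o^4 - 0.6714*o^3 - 12.2161*o^2 - 0.3121*o - 1.5477
(3) = 8*g + I*g - 23
(4) = -3*p^5 - p^4 + 9*p^3 - 11*p^2 + 4*p
(5) = 23.1504*v^5 - 13.6765*v^4 - 10.8116*v^3 + 25.3208*v^2 + 27.7171*v - 20.4015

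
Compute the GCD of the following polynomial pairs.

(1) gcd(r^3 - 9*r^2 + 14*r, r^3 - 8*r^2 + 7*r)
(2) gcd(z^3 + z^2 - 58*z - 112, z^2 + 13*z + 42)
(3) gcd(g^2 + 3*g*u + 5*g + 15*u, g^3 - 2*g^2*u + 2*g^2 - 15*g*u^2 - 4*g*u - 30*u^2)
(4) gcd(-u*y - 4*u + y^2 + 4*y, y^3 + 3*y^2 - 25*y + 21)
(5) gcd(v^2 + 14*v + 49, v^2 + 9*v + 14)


(1) = gcd(r*(r - 7)*(r - 2), r*(r - 7)*(r - 1)) = r^2 - 7*r
(2) = z + 7
(3) = gcd((g + 5)*(g + 3*u), (g + 2)*(g - 5*u)*(g + 3*u)) = g + 3*u
(4) = gcd((-u + y)*(y + 4), (y - 3)*(y - 1)*(y + 7)) = 1
(5) = gcd((v + 7)^2, (v + 2)*(v + 7)) = v + 7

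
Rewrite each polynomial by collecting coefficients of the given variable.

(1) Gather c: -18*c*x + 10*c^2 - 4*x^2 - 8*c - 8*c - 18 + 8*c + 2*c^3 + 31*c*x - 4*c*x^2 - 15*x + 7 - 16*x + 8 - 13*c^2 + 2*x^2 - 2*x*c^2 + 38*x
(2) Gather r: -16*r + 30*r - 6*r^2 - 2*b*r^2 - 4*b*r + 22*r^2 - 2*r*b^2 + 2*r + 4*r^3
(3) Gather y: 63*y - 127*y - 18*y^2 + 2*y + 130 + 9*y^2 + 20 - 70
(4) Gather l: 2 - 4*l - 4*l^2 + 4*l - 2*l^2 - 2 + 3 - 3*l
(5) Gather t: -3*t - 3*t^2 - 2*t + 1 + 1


(1) = 2*c^3 + c^2*(-2*x - 3) + c*(-4*x^2 + 13*x - 8) - 2*x^2 + 7*x - 3
(2) = 4*r^3 + r^2*(16 - 2*b) + r*(-2*b^2 - 4*b + 16)
(3) = -9*y^2 - 62*y + 80
(4) = -6*l^2 - 3*l + 3
(5) = -3*t^2 - 5*t + 2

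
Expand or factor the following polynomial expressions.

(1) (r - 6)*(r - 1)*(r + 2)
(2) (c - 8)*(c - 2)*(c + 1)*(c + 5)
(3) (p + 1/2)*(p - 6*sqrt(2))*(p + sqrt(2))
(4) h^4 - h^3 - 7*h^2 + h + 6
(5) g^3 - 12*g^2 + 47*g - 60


(1) = r^3 - 5*r^2 - 8*r + 12
(2) = c^4 - 4*c^3 - 39*c^2 + 46*c + 80
(3) = p^3 - 5*sqrt(2)*p^2 + p^2/2 - 12*p - 5*sqrt(2)*p/2 - 6
(4) = (h - 3)*(h - 1)*(h + 1)*(h + 2)
(5) = (g - 5)*(g - 4)*(g - 3)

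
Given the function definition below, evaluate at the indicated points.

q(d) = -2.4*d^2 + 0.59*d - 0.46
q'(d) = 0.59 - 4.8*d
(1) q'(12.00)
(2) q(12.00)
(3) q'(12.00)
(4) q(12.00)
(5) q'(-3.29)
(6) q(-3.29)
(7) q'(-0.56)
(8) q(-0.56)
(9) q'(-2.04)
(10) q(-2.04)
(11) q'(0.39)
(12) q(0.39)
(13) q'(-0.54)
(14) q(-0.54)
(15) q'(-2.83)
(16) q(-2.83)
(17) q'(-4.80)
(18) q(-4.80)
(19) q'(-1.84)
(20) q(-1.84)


(1) = -57.01
(2) = -338.98
(3) = -57.01
(4) = -338.98
(5) = 16.38
(6) = -28.38
(7) = 3.28
(8) = -1.54
(9) = 10.38
(10) = -11.65
(11) = -1.28
(12) = -0.59
(13) = 3.18
(14) = -1.48
(15) = 14.17
(16) = -21.35
(17) = 23.63
(18) = -58.59
(19) = 9.42
(20) = -9.67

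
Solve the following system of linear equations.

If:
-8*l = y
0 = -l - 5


Then:
l = -5
y = 40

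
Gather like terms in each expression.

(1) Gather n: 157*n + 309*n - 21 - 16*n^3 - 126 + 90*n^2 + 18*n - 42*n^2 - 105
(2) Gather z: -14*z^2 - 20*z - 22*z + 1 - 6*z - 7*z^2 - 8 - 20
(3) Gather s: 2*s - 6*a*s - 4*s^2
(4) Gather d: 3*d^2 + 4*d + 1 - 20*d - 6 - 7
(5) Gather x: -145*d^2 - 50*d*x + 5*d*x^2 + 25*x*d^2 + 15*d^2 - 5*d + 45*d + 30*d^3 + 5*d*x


(1) = -16*n^3 + 48*n^2 + 484*n - 252
(2) = -21*z^2 - 48*z - 27
(3) = -4*s^2 + s*(2 - 6*a)
(4) = 3*d^2 - 16*d - 12
(5) = 30*d^3 - 130*d^2 + 5*d*x^2 + 40*d + x*(25*d^2 - 45*d)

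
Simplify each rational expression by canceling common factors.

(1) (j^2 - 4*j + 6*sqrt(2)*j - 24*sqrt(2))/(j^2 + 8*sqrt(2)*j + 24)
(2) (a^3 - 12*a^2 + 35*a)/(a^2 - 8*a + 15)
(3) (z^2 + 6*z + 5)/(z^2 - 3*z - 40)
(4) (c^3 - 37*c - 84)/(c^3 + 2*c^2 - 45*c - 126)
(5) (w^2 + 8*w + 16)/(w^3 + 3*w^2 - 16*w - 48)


(1) = (j - 4)/(j + 2*sqrt(2))
(2) = (a^2 - 7*a)/(a - 3)
(3) = (z + 1)/(z - 8)
(4) = (c + 4)/(c + 6)
(5) = (w + 4)/(w^2 - w - 12)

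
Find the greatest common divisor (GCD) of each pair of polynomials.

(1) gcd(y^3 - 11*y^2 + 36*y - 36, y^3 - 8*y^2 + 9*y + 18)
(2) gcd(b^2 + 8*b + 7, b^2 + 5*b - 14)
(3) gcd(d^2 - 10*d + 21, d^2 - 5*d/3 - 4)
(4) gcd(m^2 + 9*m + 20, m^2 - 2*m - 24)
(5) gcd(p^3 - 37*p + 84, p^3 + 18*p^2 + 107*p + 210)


(1) = y^2 - 9*y + 18
(2) = gcd((b + 1)*(b + 7), (b - 2)*(b + 7)) = b + 7
(3) = gcd((d - 7)*(d - 3), (d - 3)*(d + 4/3)) = d - 3
(4) = m + 4
(5) = p + 7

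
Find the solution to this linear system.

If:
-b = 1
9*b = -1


Then:
No Solution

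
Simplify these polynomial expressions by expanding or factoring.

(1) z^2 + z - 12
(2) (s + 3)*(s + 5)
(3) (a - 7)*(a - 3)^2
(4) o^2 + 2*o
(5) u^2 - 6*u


(1) = (z - 3)*(z + 4)
(2) = s^2 + 8*s + 15
(3) = a^3 - 13*a^2 + 51*a - 63
(4) = o*(o + 2)
(5) = u*(u - 6)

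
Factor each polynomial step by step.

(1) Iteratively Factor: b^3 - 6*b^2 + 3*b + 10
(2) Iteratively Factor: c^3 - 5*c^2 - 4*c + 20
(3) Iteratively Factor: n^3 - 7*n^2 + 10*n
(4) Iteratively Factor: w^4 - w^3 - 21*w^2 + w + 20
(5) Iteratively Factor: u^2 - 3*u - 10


(1) = (b + 1)*(b^2 - 7*b + 10) = (b - 2)*(b + 1)*(b - 5)
(2) = (c - 5)*(c^2 - 4) = (c - 5)*(c - 2)*(c + 2)
(3) = (n - 2)*(n^2 - 5*n) = (n - 5)*(n - 2)*(n)
(4) = (w - 1)*(w^3 - 21*w - 20) = (w - 1)*(w + 4)*(w^2 - 4*w - 5) = (w - 5)*(w - 1)*(w + 4)*(w + 1)
(5) = (u + 2)*(u - 5)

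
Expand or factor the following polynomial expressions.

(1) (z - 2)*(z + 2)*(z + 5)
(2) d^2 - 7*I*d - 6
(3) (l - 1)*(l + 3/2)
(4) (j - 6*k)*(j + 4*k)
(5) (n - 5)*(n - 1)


(1) = z^3 + 5*z^2 - 4*z - 20
(2) = (d - 6*I)*(d - I)
(3) = l^2 + l/2 - 3/2
(4) = j^2 - 2*j*k - 24*k^2
(5) = n^2 - 6*n + 5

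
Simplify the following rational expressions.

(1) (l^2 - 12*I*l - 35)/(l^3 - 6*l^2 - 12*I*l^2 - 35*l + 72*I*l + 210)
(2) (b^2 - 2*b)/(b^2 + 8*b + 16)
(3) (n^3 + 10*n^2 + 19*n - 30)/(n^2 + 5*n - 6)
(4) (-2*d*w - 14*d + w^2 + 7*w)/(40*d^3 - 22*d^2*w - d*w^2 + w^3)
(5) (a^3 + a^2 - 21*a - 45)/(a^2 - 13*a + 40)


(1) = 1/(l - 6)
(2) = (b^2 - 2*b)/(b^2 + 8*b + 16)
(3) = n + 5
(4) = (w + 7)/(-20*d^2 + d*w + w^2)
(5) = (a^2 + 6*a + 9)/(a - 8)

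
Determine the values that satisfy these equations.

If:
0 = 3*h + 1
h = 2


Then:
No Solution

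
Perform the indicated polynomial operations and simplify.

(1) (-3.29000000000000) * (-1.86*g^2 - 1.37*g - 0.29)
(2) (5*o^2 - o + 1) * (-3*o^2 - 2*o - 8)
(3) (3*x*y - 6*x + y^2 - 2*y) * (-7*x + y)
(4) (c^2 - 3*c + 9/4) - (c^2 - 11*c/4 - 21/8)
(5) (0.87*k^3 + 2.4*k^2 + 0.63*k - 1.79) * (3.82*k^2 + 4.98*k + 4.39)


(1) = 6.1194*g^2 + 4.5073*g + 0.9541
(2) = -15*o^4 - 7*o^3 - 41*o^2 + 6*o - 8
(3) = -21*x^2*y + 42*x^2 - 4*x*y^2 + 8*x*y + y^3 - 2*y^2
(4) = 39/8 - c/4
(5) = 3.3234*k^5 + 13.5006*k^4 + 18.1779*k^3 + 6.8356*k^2 - 6.1485*k - 7.8581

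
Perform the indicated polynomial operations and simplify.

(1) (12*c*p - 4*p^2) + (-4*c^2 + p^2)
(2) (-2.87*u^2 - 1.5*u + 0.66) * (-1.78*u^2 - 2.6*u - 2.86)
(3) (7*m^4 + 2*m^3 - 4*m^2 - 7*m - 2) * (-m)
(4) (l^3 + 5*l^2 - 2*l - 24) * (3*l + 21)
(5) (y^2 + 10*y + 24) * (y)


(1) = -4*c^2 + 12*c*p - 3*p^2
(2) = 5.1086*u^4 + 10.132*u^3 + 10.9334*u^2 + 2.574*u - 1.8876
(3) = -7*m^5 - 2*m^4 + 4*m^3 + 7*m^2 + 2*m
(4) = 3*l^4 + 36*l^3 + 99*l^2 - 114*l - 504
(5) = y^3 + 10*y^2 + 24*y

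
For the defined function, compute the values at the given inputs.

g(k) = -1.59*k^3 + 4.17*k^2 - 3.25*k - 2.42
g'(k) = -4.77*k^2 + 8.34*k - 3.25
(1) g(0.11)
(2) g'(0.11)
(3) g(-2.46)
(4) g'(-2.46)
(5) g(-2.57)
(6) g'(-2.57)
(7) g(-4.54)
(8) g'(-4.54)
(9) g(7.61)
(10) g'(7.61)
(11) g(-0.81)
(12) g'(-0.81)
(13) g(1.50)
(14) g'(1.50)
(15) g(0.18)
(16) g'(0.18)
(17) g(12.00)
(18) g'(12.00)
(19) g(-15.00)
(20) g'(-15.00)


(1) = -2.73
(2) = -2.39
(3) = 54.48
(4) = -52.63
(5) = 60.46
(6) = -56.19
(7) = 247.07
(8) = -139.43
(9) = -486.39
(10) = -216.02
(11) = 3.79
(12) = -13.13
(13) = -3.28
(14) = -1.47
(15) = -2.88
(16) = -1.90
(17) = -2188.46
(18) = -590.05
(19) = 6350.83
(20) = -1201.60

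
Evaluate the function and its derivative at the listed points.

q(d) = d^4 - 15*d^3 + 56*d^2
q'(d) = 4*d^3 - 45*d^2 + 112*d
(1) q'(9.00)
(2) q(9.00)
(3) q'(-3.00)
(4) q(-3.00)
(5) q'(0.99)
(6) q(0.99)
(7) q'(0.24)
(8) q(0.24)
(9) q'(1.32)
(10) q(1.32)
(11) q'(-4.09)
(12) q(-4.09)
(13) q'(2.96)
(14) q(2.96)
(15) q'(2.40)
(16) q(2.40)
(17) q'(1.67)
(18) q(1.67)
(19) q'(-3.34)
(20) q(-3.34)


(1) = 279.00
(2) = 162.00
(3) = -849.00
(4) = 990.00
(5) = 70.66
(6) = 41.29
(7) = 24.34
(8) = 3.02
(9) = 78.63
(10) = 66.11
(11) = -1484.52
(12) = 2242.87
(13) = 40.99
(14) = 178.40
(15) = 64.90
(16) = 148.38
(17) = 80.17
(18) = 94.09
(19) = -1025.12
(20) = 1308.06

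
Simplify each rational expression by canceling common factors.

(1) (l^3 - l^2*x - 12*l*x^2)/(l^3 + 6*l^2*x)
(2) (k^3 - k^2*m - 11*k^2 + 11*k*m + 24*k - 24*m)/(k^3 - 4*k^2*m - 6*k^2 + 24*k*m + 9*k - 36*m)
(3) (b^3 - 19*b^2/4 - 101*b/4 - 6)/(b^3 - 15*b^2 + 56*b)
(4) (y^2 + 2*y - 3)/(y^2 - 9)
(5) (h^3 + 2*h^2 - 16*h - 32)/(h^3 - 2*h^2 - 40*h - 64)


(1) = (l^2 - l*x - 12*x^2)/(l^2 + 6*l*x)
(2) = (k^2 - k*m - 8*k + 8*m)/(k^2 - 4*k*m - 3*k + 12*m)
(3) = (4*b^2 + 13*b + 3)/(4*b^2 - 28*b)
(4) = (y - 1)/(y - 3)
(5) = (h - 4)/(h - 8)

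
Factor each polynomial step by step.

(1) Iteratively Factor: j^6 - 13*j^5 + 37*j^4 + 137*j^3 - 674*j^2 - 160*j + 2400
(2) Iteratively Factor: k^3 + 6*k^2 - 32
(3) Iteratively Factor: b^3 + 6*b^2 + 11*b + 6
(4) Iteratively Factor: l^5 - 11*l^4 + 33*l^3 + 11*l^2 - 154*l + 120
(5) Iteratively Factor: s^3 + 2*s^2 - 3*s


(1) = (j - 5)*(j^5 - 8*j^4 - 3*j^3 + 122*j^2 - 64*j - 480) = (j - 5)*(j - 4)*(j^4 - 4*j^3 - 19*j^2 + 46*j + 120) = (j - 5)*(j - 4)*(j + 2)*(j^3 - 6*j^2 - 7*j + 60) = (j - 5)*(j - 4)*(j + 2)*(j + 3)*(j^2 - 9*j + 20) = (j - 5)^2*(j - 4)*(j + 2)*(j + 3)*(j - 4)
(2) = (k + 4)*(k^2 + 2*k - 8) = (k + 4)^2*(k - 2)
(3) = (b + 1)*(b^2 + 5*b + 6) = (b + 1)*(b + 2)*(b + 3)
(4) = (l + 2)*(l^4 - 13*l^3 + 59*l^2 - 107*l + 60) = (l - 4)*(l + 2)*(l^3 - 9*l^2 + 23*l - 15) = (l - 5)*(l - 4)*(l + 2)*(l^2 - 4*l + 3) = (l - 5)*(l - 4)*(l - 3)*(l + 2)*(l - 1)
(5) = (s - 1)*(s^2 + 3*s) = (s - 1)*(s + 3)*(s)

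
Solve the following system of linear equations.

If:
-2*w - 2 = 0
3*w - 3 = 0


Then:
No Solution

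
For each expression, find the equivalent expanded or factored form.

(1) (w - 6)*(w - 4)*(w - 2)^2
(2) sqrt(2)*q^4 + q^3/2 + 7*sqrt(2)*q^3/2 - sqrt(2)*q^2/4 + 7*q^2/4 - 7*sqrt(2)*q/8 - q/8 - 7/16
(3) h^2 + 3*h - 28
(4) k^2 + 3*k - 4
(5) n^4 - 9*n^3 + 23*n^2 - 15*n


(1) = w^4 - 14*w^3 + 68*w^2 - 136*w + 96
(2) = (q - 1/2)*(q + 1/2)*(q + 7/2)*(sqrt(2)*q + 1/2)
(3) = (h - 4)*(h + 7)
(4) = (k - 1)*(k + 4)
(5) = n*(n - 5)*(n - 3)*(n - 1)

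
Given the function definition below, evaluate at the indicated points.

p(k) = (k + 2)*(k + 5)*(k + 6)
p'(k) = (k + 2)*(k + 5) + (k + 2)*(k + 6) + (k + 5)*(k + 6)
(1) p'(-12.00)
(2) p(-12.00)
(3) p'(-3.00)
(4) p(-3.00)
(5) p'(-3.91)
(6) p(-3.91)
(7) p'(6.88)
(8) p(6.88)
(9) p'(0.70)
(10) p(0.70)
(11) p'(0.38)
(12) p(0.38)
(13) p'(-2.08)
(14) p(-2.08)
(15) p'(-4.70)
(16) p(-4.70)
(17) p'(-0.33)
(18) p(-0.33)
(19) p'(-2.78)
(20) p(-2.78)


(1) = 172.00
(2) = -420.00
(3) = 1.00
(4) = -6.00
(5) = -3.80
(6) = -4.35
(7) = 372.88
(8) = 1358.77
(9) = 71.67
(10) = 103.11
(11) = 62.31
(12) = 81.69
(13) = 10.90
(14) = -0.92
(15) = -3.93
(16) = -1.05
(17) = 43.75
(18) = 44.22
(19) = 2.91
(20) = -5.58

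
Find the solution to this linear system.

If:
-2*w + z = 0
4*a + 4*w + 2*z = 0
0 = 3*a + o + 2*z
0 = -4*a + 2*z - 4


Then:
a = -2/3
o = 2/3
w = 1/3
z = 2/3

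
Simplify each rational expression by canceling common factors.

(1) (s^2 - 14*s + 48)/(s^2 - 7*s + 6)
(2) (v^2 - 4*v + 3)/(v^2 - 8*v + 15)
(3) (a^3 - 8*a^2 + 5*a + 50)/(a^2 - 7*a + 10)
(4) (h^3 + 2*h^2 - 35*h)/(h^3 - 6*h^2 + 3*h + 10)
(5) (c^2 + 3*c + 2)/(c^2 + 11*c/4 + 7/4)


(1) = (s - 8)/(s - 1)
(2) = (v - 1)/(v - 5)
(3) = (a^2 - 3*a - 10)/(a - 2)
(4) = (h^2 + 7*h)/(h^2 - h - 2)
(5) = (4*c + 8)/(4*c + 7)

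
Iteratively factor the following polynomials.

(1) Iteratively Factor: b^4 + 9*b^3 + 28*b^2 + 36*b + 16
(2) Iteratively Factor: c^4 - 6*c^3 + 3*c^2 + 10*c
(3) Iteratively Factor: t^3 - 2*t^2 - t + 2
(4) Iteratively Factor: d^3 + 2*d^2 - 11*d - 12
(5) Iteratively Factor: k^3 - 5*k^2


(1) = (b + 4)*(b^3 + 5*b^2 + 8*b + 4) = (b + 2)*(b + 4)*(b^2 + 3*b + 2) = (b + 1)*(b + 2)*(b + 4)*(b + 2)
(2) = (c - 5)*(c^3 - c^2 - 2*c) = (c - 5)*(c + 1)*(c^2 - 2*c) = c*(c - 5)*(c + 1)*(c - 2)
(3) = (t - 2)*(t^2 - 1) = (t - 2)*(t - 1)*(t + 1)
(4) = (d - 3)*(d^2 + 5*d + 4) = (d - 3)*(d + 1)*(d + 4)
(5) = (k)*(k^2 - 5*k) = k*(k - 5)*(k)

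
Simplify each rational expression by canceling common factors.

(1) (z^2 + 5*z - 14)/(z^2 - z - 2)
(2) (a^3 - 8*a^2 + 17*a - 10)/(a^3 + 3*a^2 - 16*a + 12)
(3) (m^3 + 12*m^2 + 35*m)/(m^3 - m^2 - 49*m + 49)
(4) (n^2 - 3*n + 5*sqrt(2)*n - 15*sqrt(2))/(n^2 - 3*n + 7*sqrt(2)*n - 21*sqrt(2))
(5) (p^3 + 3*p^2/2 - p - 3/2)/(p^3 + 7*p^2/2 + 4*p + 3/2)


(1) = (z + 7)/(z + 1)
(2) = (a - 5)/(a + 6)
(3) = (m^2 + 5*m)/(m^2 - 8*m + 7)
(4) = (n + 5*sqrt(2))/(n + 7*sqrt(2))
(5) = (p - 1)/(p + 1)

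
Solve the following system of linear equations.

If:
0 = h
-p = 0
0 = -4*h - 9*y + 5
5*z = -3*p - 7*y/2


Then:
h = 0
p = 0
y = 5/9
z = -7/18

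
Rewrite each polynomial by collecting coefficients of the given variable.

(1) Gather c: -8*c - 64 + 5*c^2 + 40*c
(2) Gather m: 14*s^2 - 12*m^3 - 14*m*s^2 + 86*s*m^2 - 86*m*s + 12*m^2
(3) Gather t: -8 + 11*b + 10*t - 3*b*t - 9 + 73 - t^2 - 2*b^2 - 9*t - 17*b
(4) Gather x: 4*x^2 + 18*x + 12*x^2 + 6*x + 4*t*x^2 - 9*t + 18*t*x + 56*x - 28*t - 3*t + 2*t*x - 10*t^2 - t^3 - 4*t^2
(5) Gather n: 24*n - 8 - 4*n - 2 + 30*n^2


(1) = 5*c^2 + 32*c - 64
(2) = -12*m^3 + m^2*(86*s + 12) + m*(-14*s^2 - 86*s) + 14*s^2
(3) = -2*b^2 - 6*b - t^2 + t*(1 - 3*b) + 56
(4) = -t^3 - 14*t^2 - 40*t + x^2*(4*t + 16) + x*(20*t + 80)
(5) = 30*n^2 + 20*n - 10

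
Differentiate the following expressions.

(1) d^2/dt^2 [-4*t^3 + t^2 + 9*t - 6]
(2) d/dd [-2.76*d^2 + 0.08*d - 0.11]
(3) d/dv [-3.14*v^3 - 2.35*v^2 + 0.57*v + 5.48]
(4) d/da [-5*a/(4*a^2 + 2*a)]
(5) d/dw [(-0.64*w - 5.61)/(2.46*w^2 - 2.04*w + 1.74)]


(1) = 2 - 24*t
(2) = 0.08 - 5.52*d
(3) = -9.42*v^2 - 4.7*v + 0.57
(4) = 5/(2*a + 1)^2
(5) = (1.5744*w^2 + 27.6012*w - 12.558)/(6.0516*w^4 - 10.0368*w^3 + 12.7224*w^2 - 7.0992*w + 3.0276)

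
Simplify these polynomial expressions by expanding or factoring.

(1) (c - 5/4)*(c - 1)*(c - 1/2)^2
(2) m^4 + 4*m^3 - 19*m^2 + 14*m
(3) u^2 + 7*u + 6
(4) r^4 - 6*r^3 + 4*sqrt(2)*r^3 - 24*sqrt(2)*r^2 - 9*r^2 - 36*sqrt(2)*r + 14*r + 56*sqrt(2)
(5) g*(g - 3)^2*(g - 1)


(1) = c^4 - 13*c^3/4 + 15*c^2/4 - 29*c/16 + 5/16
(2) = m*(m - 2)*(m - 1)*(m + 7)
(3) = (u + 1)*(u + 6)
(4) = (r - 7)*(r - 1)*(r + 2)*(r + 4*sqrt(2))
(5) = g^4 - 7*g^3 + 15*g^2 - 9*g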